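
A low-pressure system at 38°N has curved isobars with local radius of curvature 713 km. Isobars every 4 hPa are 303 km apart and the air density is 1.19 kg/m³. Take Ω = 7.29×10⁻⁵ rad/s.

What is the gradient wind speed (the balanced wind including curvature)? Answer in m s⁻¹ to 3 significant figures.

10.6 m s⁻¹

Coriolis parameter at 38°N:
f = 2Ω sin φ = 2 × 7.29×10⁻⁵ × sin 38° = 8.98×10⁻⁵ s⁻¹
Pressure gradient: |∂P/∂n| = 400 Pa / 303000 m = 1.32×10⁻³ Pa/m
Geostrophic speed: V_g = |∂P/∂n|/(fρ) = 1.32×10⁻³/(8.98×10⁻⁵ × 1.19) = 12.4 m/s
Around a low, centrifugal force acts outward with Coriolis, so pressure-gradient force balances both:
(1/ρ)|∂P/∂n| = fV + V²/R  →  V² + fR·V − fR·V_g = 0
With fR = 8.98×10⁻⁵ × 713×10³ m = 64.0 m/s:
V = [−fR + √((fR)² + 4 fR V_g)]/2 = [−64.0 + √(64.0² + 4×64.0×12.4)]/2 = 10.6 m/s
Subgeostrophic (V < V_g = 12.4 m/s), as expected around a low.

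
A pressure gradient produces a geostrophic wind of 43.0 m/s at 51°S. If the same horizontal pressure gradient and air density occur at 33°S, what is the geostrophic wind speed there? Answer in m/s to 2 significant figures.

With the same pressure gradient and density, V_g ∝ 1/f ∝ 1/sin φ.
V₂ = V₁ · sin φ₁ / sin φ₂ = 43.0 × sin 51° / sin 33°
V₂ = 43.0 × 0.7771/0.5446 = 61 m/s

61 m/s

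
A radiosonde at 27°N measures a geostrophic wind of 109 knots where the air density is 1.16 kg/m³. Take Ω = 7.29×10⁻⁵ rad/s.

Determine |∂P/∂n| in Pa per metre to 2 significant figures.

Coriolis parameter at 27°N:
f = 2Ω sin φ = 2 × 7.29×10⁻⁵ × sin 27° = 6.62×10⁻⁵ s⁻¹
Wind speed in SI: 109 knots = 56.1 m/s
Geostrophic balance rearranged: |∂P/∂n| = f ρ V_g
|∂P/∂n| = 6.62×10⁻⁵ × 1.16 × 56.1 = 4.31×10⁻³ Pa/m

4.3×10⁻³ Pa/m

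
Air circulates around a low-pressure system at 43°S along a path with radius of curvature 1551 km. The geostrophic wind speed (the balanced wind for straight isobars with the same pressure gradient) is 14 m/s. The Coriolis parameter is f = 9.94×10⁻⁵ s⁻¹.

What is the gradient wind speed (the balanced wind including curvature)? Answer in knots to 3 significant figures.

25.1 knots

Around a low, centrifugal force acts outward with Coriolis, so pressure-gradient force balances both:
(1/ρ)|∂P/∂n| = fV + V²/R  →  V² + fR·V − fR·V_g = 0
With fR = 9.94×10⁻⁵ × 1551×10³ m = 154 m/s:
V = [−fR + √((fR)² + 4 fR V_g)]/2 = [−154 + √(154² + 4×154×14)]/2 = 12.9 m/s
Subgeostrophic (V < V_g = 14 m/s), as expected around a low.
Converting: 12.9 m/s × 1.944 = 25.1 knots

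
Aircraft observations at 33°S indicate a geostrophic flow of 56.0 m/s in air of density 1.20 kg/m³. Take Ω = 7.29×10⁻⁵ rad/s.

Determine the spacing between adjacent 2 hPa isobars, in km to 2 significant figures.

37 km

Coriolis parameter at 33°S:
f = 2Ω sin φ = 2 × 7.29×10⁻⁵ × sin 33° = 7.94×10⁻⁵ s⁻¹
Geostrophic balance rearranged: |∂P/∂n| = f ρ V_g
|∂P/∂n| = 7.94×10⁻⁵ × 1.20 × 56.0 = 5.34×10⁻³ Pa/m
Isobar spacing: Δn = ΔP/|∂P/∂n| = 200 Pa / 5.34×10⁻³ Pa/m = 37480 m ≈ 37 km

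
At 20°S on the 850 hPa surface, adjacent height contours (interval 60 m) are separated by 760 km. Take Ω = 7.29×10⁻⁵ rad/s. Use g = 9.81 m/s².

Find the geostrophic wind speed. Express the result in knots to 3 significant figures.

30.2 knots

Coriolis parameter at 20°S:
f = 2Ω sin φ = 2 × 7.29×10⁻⁵ × sin 20° = 4.99×10⁻⁵ s⁻¹
Height gradient: |∂Z/∂n| = 60 m / 760000 m = 7.89×10⁻⁵
On a pressure surface, geostrophic balance gives V_g = (g/f)|∂Z/∂n|:
V_g = 9.81 × 7.89×10⁻⁵ / 4.99×10⁻⁵ = 15.5 m/s
Converting: 15.5 m/s × 1.944 = 30.2 knots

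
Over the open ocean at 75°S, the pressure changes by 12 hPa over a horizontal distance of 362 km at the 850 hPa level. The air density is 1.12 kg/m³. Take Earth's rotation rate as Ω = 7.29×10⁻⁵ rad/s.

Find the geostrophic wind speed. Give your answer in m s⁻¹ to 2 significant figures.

Coriolis parameter at 75°S:
f = 2Ω sin φ = 2 × 7.29×10⁻⁵ × sin 75° = 1.41×10⁻⁴ s⁻¹
Pressure gradient: |∂P/∂n| = 1200 Pa / 362000 m = 3.31×10⁻³ Pa/m
Geostrophic balance (pressure-gradient force = Coriolis force):
V_g = (1/(fρ)) |∂P/∂n| = 3.31×10⁻³ / (1.41×10⁻⁴ × 1.12) = 21.0 m/s

21 m s⁻¹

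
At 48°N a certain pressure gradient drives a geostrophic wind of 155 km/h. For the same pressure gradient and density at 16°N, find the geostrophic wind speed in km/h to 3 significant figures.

With the same pressure gradient and density, V_g ∝ 1/f ∝ 1/sin φ.
V₂ = V₁ · sin φ₁ / sin φ₂ = 155 × sin 48° / sin 16°
V₂ = 155 × 0.7431/0.2756 = 418 km/h

418 km/h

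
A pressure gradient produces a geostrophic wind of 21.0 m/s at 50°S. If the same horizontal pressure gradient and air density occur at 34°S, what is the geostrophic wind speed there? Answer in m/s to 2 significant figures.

29 m/s

With the same pressure gradient and density, V_g ∝ 1/f ∝ 1/sin φ.
V₂ = V₁ · sin φ₁ / sin φ₂ = 21.0 × sin 50° / sin 34°
V₂ = 21.0 × 0.7660/0.5592 = 29 m/s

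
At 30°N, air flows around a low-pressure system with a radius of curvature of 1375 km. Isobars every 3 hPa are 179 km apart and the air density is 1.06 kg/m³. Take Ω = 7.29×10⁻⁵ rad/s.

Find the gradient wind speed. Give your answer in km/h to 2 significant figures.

66 km/h

Coriolis parameter at 30°N:
f = 2Ω sin φ = 2 × 7.29×10⁻⁵ × sin 30° = 7.29×10⁻⁵ s⁻¹
Pressure gradient: |∂P/∂n| = 300 Pa / 179000 m = 1.68×10⁻³ Pa/m
Geostrophic speed: V_g = |∂P/∂n|/(fρ) = 1.68×10⁻³/(7.29×10⁻⁵ × 1.06) = 21.7 m/s
Around a low, centrifugal force acts outward with Coriolis, so pressure-gradient force balances both:
(1/ρ)|∂P/∂n| = fV + V²/R  →  V² + fR·V − fR·V_g = 0
With fR = 7.29×10⁻⁵ × 1375×10³ m = 100 m/s:
V = [−fR + √((fR)² + 4 fR V_g)]/2 = [−100 + √(100² + 4×100×21.7)]/2 = 18.3 m/s
Subgeostrophic (V < V_g = 21.7 m/s), as expected around a low.
Converting: 18.3 m/s × 3.6 = 66 km/h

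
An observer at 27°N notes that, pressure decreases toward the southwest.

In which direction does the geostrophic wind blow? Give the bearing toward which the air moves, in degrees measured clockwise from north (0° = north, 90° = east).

The pressure-gradient force points toward the southwest (bearing 225°).
Geostrophic balance: in the Northern Hemisphere the Coriolis force deflects motion to the right, so the geostrophic wind blows 90° to the right of the pressure-gradient force (low pressure on the left).
Rotating 225° by 90° clockwise gives 315° — the wind blows toward the northwest.

315°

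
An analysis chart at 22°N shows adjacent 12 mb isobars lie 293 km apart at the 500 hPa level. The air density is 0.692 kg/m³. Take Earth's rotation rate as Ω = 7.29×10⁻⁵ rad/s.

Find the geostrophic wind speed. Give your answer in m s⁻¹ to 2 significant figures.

Coriolis parameter at 22°N:
f = 2Ω sin φ = 2 × 7.29×10⁻⁵ × sin 22° = 5.46×10⁻⁵ s⁻¹
Pressure gradient: |∂P/∂n| = 1200 Pa / 293000 m = 4.10×10⁻³ Pa/m
Geostrophic balance (pressure-gradient force = Coriolis force):
V_g = (1/(fρ)) |∂P/∂n| = 4.10×10⁻³ / (5.46×10⁻⁵ × 0.692) = 108 m/s

110 m s⁻¹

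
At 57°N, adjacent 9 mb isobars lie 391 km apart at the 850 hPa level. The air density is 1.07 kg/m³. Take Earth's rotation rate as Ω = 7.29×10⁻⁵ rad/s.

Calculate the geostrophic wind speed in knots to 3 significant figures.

Coriolis parameter at 57°N:
f = 2Ω sin φ = 2 × 7.29×10⁻⁵ × sin 57° = 1.22×10⁻⁴ s⁻¹
Pressure gradient: |∂P/∂n| = 900 Pa / 391000 m = 2.30×10⁻³ Pa/m
Geostrophic balance (pressure-gradient force = Coriolis force):
V_g = (1/(fρ)) |∂P/∂n| = 2.30×10⁻³ / (1.22×10⁻⁴ × 1.07) = 17.6 m/s
Converting: 17.6 m/s × 1.944 = 34.2 knots

34.2 knots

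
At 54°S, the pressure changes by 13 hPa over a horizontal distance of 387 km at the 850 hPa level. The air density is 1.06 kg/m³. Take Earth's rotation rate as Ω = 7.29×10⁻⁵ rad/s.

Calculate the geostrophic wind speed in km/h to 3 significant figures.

Coriolis parameter at 54°S:
f = 2Ω sin φ = 2 × 7.29×10⁻⁵ × sin 54° = 1.18×10⁻⁴ s⁻¹
Pressure gradient: |∂P/∂n| = 1300 Pa / 387000 m = 3.36×10⁻³ Pa/m
Geostrophic balance (pressure-gradient force = Coriolis force):
V_g = (1/(fρ)) |∂P/∂n| = 3.36×10⁻³ / (1.18×10⁻⁴ × 1.06) = 26.9 m/s
Converting: 26.9 m/s × 3.6 = 96.7 km/h

96.7 km/h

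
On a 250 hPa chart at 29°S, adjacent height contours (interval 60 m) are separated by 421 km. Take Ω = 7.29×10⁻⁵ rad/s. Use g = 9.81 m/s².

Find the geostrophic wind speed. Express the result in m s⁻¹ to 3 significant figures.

Coriolis parameter at 29°S:
f = 2Ω sin φ = 2 × 7.29×10⁻⁵ × sin 29° = 7.07×10⁻⁵ s⁻¹
Height gradient: |∂Z/∂n| = 60 m / 421000 m = 1.43×10⁻⁴
On a pressure surface, geostrophic balance gives V_g = (g/f)|∂Z/∂n|:
V_g = 9.81 × 1.43×10⁻⁴ / 7.07×10⁻⁵ = 19.8 m/s

19.8 m s⁻¹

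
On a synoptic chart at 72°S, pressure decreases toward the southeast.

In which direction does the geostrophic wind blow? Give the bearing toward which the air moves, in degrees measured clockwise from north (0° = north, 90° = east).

045°

The pressure-gradient force points toward the southeast (bearing 135°).
Geostrophic balance: in the Southern Hemisphere the Coriolis force deflects motion to the left, so the geostrophic wind blows 90° to the left of the pressure-gradient force (low pressure on the right).
Rotating 135° by 90° counterclockwise gives 045° — the wind blows toward the northeast.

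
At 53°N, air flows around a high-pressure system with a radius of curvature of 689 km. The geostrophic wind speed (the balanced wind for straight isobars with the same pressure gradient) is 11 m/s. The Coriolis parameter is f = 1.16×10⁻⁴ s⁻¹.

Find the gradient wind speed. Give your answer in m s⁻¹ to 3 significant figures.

13.2 m s⁻¹

Around a high, pressure-gradient force acts outward with centrifugal, so Coriolis balances both:
fV = (1/ρ)|∂P/∂n| + V²/R  →  V² − fR·V + fR·V_g = 0
With fR = 1.16×10⁻⁴ × 689×10³ m = 79.9 m/s:
V = [fR − √((fR)² − 4 fR V_g)]/2 = [79.9 − √(79.9² − 4×79.9×11)]/2 = 13.2 m/s
Supergeostrophic (V > V_g = 11 m/s), as expected around a high.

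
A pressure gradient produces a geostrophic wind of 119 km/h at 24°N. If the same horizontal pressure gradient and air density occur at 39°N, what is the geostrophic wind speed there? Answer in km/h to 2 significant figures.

With the same pressure gradient and density, V_g ∝ 1/f ∝ 1/sin φ.
V₂ = V₁ · sin φ₁ / sin φ₂ = 119 × sin 24° / sin 39°
V₂ = 119 × 0.4067/0.6293 = 77 km/h

77 km/h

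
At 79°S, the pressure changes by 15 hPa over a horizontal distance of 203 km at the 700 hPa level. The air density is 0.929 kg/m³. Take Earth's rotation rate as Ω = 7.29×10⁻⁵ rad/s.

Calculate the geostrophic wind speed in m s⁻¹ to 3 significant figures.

55.6 m s⁻¹

Coriolis parameter at 79°S:
f = 2Ω sin φ = 2 × 7.29×10⁻⁵ × sin 79° = 1.43×10⁻⁴ s⁻¹
Pressure gradient: |∂P/∂n| = 1500 Pa / 203000 m = 7.39×10⁻³ Pa/m
Geostrophic balance (pressure-gradient force = Coriolis force):
V_g = (1/(fρ)) |∂P/∂n| = 7.39×10⁻³ / (1.43×10⁻⁴ × 0.929) = 55.6 m/s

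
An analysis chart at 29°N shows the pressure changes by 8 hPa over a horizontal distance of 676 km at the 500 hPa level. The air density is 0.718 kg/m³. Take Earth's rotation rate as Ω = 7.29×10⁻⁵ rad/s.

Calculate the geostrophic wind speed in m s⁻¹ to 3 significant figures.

23.3 m s⁻¹

Coriolis parameter at 29°N:
f = 2Ω sin φ = 2 × 7.29×10⁻⁵ × sin 29° = 7.07×10⁻⁵ s⁻¹
Pressure gradient: |∂P/∂n| = 800 Pa / 676000 m = 1.18×10⁻³ Pa/m
Geostrophic balance (pressure-gradient force = Coriolis force):
V_g = (1/(fρ)) |∂P/∂n| = 1.18×10⁻³ / (7.07×10⁻⁵ × 0.718) = 23.3 m/s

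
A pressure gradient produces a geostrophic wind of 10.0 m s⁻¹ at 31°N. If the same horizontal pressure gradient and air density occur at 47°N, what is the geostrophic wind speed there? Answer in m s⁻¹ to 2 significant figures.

7.0 m s⁻¹

With the same pressure gradient and density, V_g ∝ 1/f ∝ 1/sin φ.
V₂ = V₁ · sin φ₁ / sin φ₂ = 10.0 × sin 31° / sin 47°
V₂ = 10.0 × 0.5150/0.7314 = 7.0 m s⁻¹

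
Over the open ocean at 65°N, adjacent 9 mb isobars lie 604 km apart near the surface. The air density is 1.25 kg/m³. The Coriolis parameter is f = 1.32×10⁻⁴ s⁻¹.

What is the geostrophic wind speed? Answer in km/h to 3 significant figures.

Pressure gradient: |∂P/∂n| = 900 Pa / 604000 m = 1.49×10⁻³ Pa/m
Geostrophic balance (pressure-gradient force = Coriolis force):
V_g = (1/(fρ)) |∂P/∂n| = 1.49×10⁻³ / (1.32×10⁻⁴ × 1.25) = 9.03 m/s
Converting: 9.03 m/s × 3.6 = 32.5 km/h

32.5 km/h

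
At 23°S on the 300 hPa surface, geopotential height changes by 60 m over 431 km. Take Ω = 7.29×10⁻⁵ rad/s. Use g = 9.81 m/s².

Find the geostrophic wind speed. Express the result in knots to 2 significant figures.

47 knots

Coriolis parameter at 23°S:
f = 2Ω sin φ = 2 × 7.29×10⁻⁵ × sin 23° = 5.70×10⁻⁵ s⁻¹
Height gradient: |∂Z/∂n| = 60 m / 431000 m = 1.39×10⁻⁴
On a pressure surface, geostrophic balance gives V_g = (g/f)|∂Z/∂n|:
V_g = 9.81 × 1.39×10⁻⁴ / 5.70×10⁻⁵ = 24.0 m/s
Converting: 24.0 m/s × 1.944 = 47 knots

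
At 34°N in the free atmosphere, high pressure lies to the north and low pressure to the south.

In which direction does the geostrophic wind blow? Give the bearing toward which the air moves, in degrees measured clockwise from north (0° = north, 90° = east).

The pressure-gradient force points toward the south (bearing 180°).
Geostrophic balance: in the Northern Hemisphere the Coriolis force deflects motion to the right, so the geostrophic wind blows 90° to the right of the pressure-gradient force (low pressure on the left).
Rotating 180° by 90° clockwise gives 270° — the wind blows toward the west.

270°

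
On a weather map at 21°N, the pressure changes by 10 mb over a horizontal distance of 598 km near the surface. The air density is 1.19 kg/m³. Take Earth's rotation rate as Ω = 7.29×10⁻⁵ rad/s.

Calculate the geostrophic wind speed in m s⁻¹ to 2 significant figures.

Coriolis parameter at 21°N:
f = 2Ω sin φ = 2 × 7.29×10⁻⁵ × sin 21° = 5.23×10⁻⁵ s⁻¹
Pressure gradient: |∂P/∂n| = 1000 Pa / 598000 m = 1.67×10⁻³ Pa/m
Geostrophic balance (pressure-gradient force = Coriolis force):
V_g = (1/(fρ)) |∂P/∂n| = 1.67×10⁻³ / (5.23×10⁻⁵ × 1.19) = 26.9 m/s

27 m s⁻¹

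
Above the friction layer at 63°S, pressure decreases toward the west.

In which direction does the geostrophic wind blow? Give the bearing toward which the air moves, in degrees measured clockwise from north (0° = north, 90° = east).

180°

The pressure-gradient force points toward the west (bearing 270°).
Geostrophic balance: in the Southern Hemisphere the Coriolis force deflects motion to the left, so the geostrophic wind blows 90° to the left of the pressure-gradient force (low pressure on the right).
Rotating 270° by 90° counterclockwise gives 180° — the wind blows toward the south.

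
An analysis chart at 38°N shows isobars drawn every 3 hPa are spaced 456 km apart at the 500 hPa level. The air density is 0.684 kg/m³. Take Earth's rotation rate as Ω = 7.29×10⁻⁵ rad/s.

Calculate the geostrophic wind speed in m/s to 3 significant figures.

Coriolis parameter at 38°N:
f = 2Ω sin φ = 2 × 7.29×10⁻⁵ × sin 38° = 8.98×10⁻⁵ s⁻¹
Pressure gradient: |∂P/∂n| = 300 Pa / 456000 m = 6.58×10⁻⁴ Pa/m
Geostrophic balance (pressure-gradient force = Coriolis force):
V_g = (1/(fρ)) |∂P/∂n| = 6.58×10⁻⁴ / (8.98×10⁻⁵ × 0.684) = 10.7 m/s

10.7 m/s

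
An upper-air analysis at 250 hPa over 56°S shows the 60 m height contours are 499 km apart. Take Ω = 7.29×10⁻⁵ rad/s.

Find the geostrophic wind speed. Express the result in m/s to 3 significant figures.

Coriolis parameter at 56°S:
f = 2Ω sin φ = 2 × 7.29×10⁻⁵ × sin 56° = 1.21×10⁻⁴ s⁻¹
Height gradient: |∂Z/∂n| = 60 m / 499000 m = 1.20×10⁻⁴
On a pressure surface, geostrophic balance gives V_g = (g/f)|∂Z/∂n|:
V_g = 9.81 × 1.20×10⁻⁴ / 1.21×10⁻⁴ = 9.76 m/s

9.76 m/s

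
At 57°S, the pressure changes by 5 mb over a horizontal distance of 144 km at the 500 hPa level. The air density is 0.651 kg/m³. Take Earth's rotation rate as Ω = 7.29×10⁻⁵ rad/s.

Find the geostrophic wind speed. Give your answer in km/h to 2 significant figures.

160 km/h

Coriolis parameter at 57°S:
f = 2Ω sin φ = 2 × 7.29×10⁻⁵ × sin 57° = 1.22×10⁻⁴ s⁻¹
Pressure gradient: |∂P/∂n| = 500 Pa / 144000 m = 3.47×10⁻³ Pa/m
Geostrophic balance (pressure-gradient force = Coriolis force):
V_g = (1/(fρ)) |∂P/∂n| = 3.47×10⁻³ / (1.22×10⁻⁴ × 0.651) = 43.6 m/s
Converting: 43.6 m/s × 3.6 = 160 km/h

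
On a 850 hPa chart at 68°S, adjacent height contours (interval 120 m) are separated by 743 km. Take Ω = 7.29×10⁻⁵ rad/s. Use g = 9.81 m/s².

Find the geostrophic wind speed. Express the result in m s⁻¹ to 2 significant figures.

Coriolis parameter at 68°S:
f = 2Ω sin φ = 2 × 7.29×10⁻⁵ × sin 68° = 1.35×10⁻⁴ s⁻¹
Height gradient: |∂Z/∂n| = 120 m / 743000 m = 1.62×10⁻⁴
On a pressure surface, geostrophic balance gives V_g = (g/f)|∂Z/∂n|:
V_g = 9.81 × 1.62×10⁻⁴ / 1.35×10⁻⁴ = 11.7 m/s

12 m s⁻¹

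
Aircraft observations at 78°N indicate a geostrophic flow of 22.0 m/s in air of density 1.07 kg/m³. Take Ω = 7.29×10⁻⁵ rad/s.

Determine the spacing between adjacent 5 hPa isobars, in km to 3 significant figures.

Coriolis parameter at 78°N:
f = 2Ω sin φ = 2 × 7.29×10⁻⁵ × sin 78° = 1.43×10⁻⁴ s⁻¹
Geostrophic balance rearranged: |∂P/∂n| = f ρ V_g
|∂P/∂n| = 1.43×10⁻⁴ × 1.07 × 22.0 = 3.36×10⁻³ Pa/m
Isobar spacing: Δn = ΔP/|∂P/∂n| = 500 Pa / 3.36×10⁻³ Pa/m = 148937 m ≈ 149 km

149 km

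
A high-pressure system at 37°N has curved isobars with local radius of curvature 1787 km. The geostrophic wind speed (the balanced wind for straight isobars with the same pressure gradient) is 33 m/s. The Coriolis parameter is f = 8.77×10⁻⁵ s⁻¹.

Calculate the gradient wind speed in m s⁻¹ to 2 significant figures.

Around a high, pressure-gradient force acts outward with centrifugal, so Coriolis balances both:
fV = (1/ρ)|∂P/∂n| + V²/R  →  V² − fR·V + fR·V_g = 0
With fR = 8.77×10⁻⁵ × 1787×10³ m = 157 m/s:
V = [fR − √((fR)² − 4 fR V_g)]/2 = [157 − √(157² − 4×157×33)]/2 = 47.2 m/s
Supergeostrophic (V > V_g = 33 m/s), as expected around a high.

47 m s⁻¹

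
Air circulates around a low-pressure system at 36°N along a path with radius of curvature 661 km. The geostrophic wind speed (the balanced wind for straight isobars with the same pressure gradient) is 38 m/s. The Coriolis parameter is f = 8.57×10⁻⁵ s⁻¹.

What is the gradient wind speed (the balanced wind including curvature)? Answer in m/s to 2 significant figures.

Around a low, centrifugal force acts outward with Coriolis, so pressure-gradient force balances both:
(1/ρ)|∂P/∂n| = fV + V²/R  →  V² + fR·V − fR·V_g = 0
With fR = 8.57×10⁻⁵ × 661×10³ m = 56.6 m/s:
V = [−fR + √((fR)² + 4 fR V_g)]/2 = [−56.6 + √(56.6² + 4×56.6×38)]/2 = 26 m/s
Subgeostrophic (V < V_g = 38 m/s), as expected around a low.

26 m/s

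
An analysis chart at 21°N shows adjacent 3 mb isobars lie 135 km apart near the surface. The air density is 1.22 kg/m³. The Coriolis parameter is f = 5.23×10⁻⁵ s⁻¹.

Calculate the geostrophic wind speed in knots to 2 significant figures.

Pressure gradient: |∂P/∂n| = 300 Pa / 135000 m = 2.22×10⁻³ Pa/m
Geostrophic balance (pressure-gradient force = Coriolis force):
V_g = (1/(fρ)) |∂P/∂n| = 2.22×10⁻³ / (5.23×10⁻⁵ × 1.22) = 34.8 m/s
Converting: 34.8 m/s × 1.944 = 68 knots

68 knots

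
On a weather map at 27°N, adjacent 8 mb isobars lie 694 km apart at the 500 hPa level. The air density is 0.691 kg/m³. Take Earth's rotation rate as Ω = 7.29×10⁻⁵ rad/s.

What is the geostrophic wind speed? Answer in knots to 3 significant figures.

49.0 knots

Coriolis parameter at 27°N:
f = 2Ω sin φ = 2 × 7.29×10⁻⁵ × sin 27° = 6.62×10⁻⁵ s⁻¹
Pressure gradient: |∂P/∂n| = 800 Pa / 694000 m = 1.15×10⁻³ Pa/m
Geostrophic balance (pressure-gradient force = Coriolis force):
V_g = (1/(fρ)) |∂P/∂n| = 1.15×10⁻³ / (6.62×10⁻⁵ × 0.691) = 25.2 m/s
Converting: 25.2 m/s × 1.944 = 49.0 knots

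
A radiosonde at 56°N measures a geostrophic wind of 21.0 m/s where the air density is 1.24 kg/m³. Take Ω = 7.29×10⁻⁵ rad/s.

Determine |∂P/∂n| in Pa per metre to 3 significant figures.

Coriolis parameter at 56°N:
f = 2Ω sin φ = 2 × 7.29×10⁻⁵ × sin 56° = 1.21×10⁻⁴ s⁻¹
Geostrophic balance rearranged: |∂P/∂n| = f ρ V_g
|∂P/∂n| = 1.21×10⁻⁴ × 1.24 × 21.0 = 3.15×10⁻³ Pa/m

3.15×10⁻³ Pa/m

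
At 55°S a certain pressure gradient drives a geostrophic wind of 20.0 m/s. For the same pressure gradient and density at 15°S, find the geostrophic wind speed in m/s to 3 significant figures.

63.3 m/s

With the same pressure gradient and density, V_g ∝ 1/f ∝ 1/sin φ.
V₂ = V₁ · sin φ₁ / sin φ₂ = 20.0 × sin 55° / sin 15°
V₂ = 20.0 × 0.8192/0.2588 = 63.3 m/s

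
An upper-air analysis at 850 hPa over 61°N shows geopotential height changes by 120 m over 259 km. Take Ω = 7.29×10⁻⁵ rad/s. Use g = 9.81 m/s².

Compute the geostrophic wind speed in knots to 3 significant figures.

69.3 knots

Coriolis parameter at 61°N:
f = 2Ω sin φ = 2 × 7.29×10⁻⁵ × sin 61° = 1.28×10⁻⁴ s⁻¹
Height gradient: |∂Z/∂n| = 120 m / 259000 m = 4.63×10⁻⁴
On a pressure surface, geostrophic balance gives V_g = (g/f)|∂Z/∂n|:
V_g = 9.81 × 4.63×10⁻⁴ / 1.28×10⁻⁴ = 35.6 m/s
Converting: 35.6 m/s × 1.944 = 69.3 knots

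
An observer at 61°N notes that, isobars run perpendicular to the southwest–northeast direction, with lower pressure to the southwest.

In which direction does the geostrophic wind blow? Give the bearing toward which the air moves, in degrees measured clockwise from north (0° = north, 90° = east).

315°

The pressure-gradient force points toward the southwest (bearing 225°).
Geostrophic balance: in the Northern Hemisphere the Coriolis force deflects motion to the right, so the geostrophic wind blows 90° to the right of the pressure-gradient force (low pressure on the left).
Rotating 225° by 90° clockwise gives 315° — the wind blows toward the northwest.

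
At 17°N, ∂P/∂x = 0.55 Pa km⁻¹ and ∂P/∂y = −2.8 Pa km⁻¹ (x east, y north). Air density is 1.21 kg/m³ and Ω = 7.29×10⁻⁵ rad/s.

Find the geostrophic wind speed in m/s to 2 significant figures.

55 m/s

Coriolis parameter at 17°N:
f = 2Ω sin φ = 2 × 7.29×10⁻⁵ × sin 17° = 4.26×10⁻⁵ s⁻¹
Component geostrophic relations (x east, y north):
u_g = −(1/(fρ)) ∂P/∂y,  v_g = (1/(fρ)) ∂P/∂x
u_g = −(−2.8×10⁻³)/(4.26×10⁻⁵ × 1.21) = 54.3 m/s;  v_g = (0.55×10⁻³)/(4.26×10⁻⁵ × 1.21) = 10.7 m/s
|V_g| = √(u_g² + v_g²) = 55.3 m/s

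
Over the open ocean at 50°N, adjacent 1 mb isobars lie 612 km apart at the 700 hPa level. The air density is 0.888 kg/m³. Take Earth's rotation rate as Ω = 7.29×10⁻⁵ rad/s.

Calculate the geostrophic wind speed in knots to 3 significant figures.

3.20 knots

Coriolis parameter at 50°N:
f = 2Ω sin φ = 2 × 7.29×10⁻⁵ × sin 50° = 1.12×10⁻⁴ s⁻¹
Pressure gradient: |∂P/∂n| = 100 Pa / 612000 m = 1.63×10⁻⁴ Pa/m
Geostrophic balance (pressure-gradient force = Coriolis force):
V_g = (1/(fρ)) |∂P/∂n| = 1.63×10⁻⁴ / (1.12×10⁻⁴ × 0.888) = 1.65 m/s
Converting: 1.65 m/s × 1.944 = 3.20 knots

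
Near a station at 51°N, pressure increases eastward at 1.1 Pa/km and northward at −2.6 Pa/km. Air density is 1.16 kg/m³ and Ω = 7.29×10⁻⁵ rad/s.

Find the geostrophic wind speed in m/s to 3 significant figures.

Coriolis parameter at 51°N:
f = 2Ω sin φ = 2 × 7.29×10⁻⁵ × sin 51° = 1.13×10⁻⁴ s⁻¹
Component geostrophic relations (x east, y north):
u_g = −(1/(fρ)) ∂P/∂y,  v_g = (1/(fρ)) ∂P/∂x
u_g = −(−2.6×10⁻³)/(1.13×10⁻⁴ × 1.16) = 19.8 m/s;  v_g = (1.1×10⁻³)/(1.13×10⁻⁴ × 1.16) = 8.37 m/s
|V_g| = √(u_g² + v_g²) = 21.5 m/s

21.5 m/s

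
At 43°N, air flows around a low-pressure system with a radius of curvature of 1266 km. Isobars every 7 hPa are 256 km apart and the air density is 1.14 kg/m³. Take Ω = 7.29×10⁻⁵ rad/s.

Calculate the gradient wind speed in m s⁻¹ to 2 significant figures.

Coriolis parameter at 43°N:
f = 2Ω sin φ = 2 × 7.29×10⁻⁵ × sin 43° = 9.94×10⁻⁵ s⁻¹
Pressure gradient: |∂P/∂n| = 700 Pa / 256000 m = 2.73×10⁻³ Pa/m
Geostrophic speed: V_g = |∂P/∂n|/(fρ) = 2.73×10⁻³/(9.94×10⁻⁵ × 1.14) = 24.1 m/s
Around a low, centrifugal force acts outward with Coriolis, so pressure-gradient force balances both:
(1/ρ)|∂P/∂n| = fV + V²/R  →  V² + fR·V − fR·V_g = 0
With fR = 9.94×10⁻⁵ × 1266×10³ m = 126 m/s:
V = [−fR + √((fR)² + 4 fR V_g)]/2 = [−126 + √(126² + 4×126×24.1)]/2 = 20.7 m/s
Subgeostrophic (V < V_g = 24.1 m/s), as expected around a low.

21 m s⁻¹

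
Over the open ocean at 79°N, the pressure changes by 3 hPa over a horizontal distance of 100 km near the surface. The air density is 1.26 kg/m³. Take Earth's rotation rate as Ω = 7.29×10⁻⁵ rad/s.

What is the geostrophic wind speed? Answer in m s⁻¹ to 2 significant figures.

Coriolis parameter at 79°N:
f = 2Ω sin φ = 2 × 7.29×10⁻⁵ × sin 79° = 1.43×10⁻⁴ s⁻¹
Pressure gradient: |∂P/∂n| = 300 Pa / 100000 m = 3.00×10⁻³ Pa/m
Geostrophic balance (pressure-gradient force = Coriolis force):
V_g = (1/(fρ)) |∂P/∂n| = 3.00×10⁻³ / (1.43×10⁻⁴ × 1.26) = 16.6 m/s

17 m s⁻¹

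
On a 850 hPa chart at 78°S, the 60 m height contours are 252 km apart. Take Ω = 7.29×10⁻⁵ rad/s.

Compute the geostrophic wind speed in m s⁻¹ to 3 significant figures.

16.4 m s⁻¹

Coriolis parameter at 78°S:
f = 2Ω sin φ = 2 × 7.29×10⁻⁵ × sin 78° = 1.43×10⁻⁴ s⁻¹
Height gradient: |∂Z/∂n| = 60 m / 252000 m = 2.38×10⁻⁴
On a pressure surface, geostrophic balance gives V_g = (g/f)|∂Z/∂n|:
V_g = 9.81 × 2.38×10⁻⁴ / 1.43×10⁻⁴ = 16.4 m/s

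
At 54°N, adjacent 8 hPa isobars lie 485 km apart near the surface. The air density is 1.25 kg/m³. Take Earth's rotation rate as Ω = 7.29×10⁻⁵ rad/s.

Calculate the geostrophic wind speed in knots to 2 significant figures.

22 knots

Coriolis parameter at 54°N:
f = 2Ω sin φ = 2 × 7.29×10⁻⁵ × sin 54° = 1.18×10⁻⁴ s⁻¹
Pressure gradient: |∂P/∂n| = 800 Pa / 485000 m = 1.65×10⁻³ Pa/m
Geostrophic balance (pressure-gradient force = Coriolis force):
V_g = (1/(fρ)) |∂P/∂n| = 1.65×10⁻³ / (1.18×10⁻⁴ × 1.25) = 11.2 m/s
Converting: 11.2 m/s × 1.944 = 22 knots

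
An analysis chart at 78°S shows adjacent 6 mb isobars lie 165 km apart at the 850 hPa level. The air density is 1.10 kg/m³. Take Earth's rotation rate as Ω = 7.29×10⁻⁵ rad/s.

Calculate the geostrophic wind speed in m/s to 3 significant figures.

23.2 m/s

Coriolis parameter at 78°S:
f = 2Ω sin φ = 2 × 7.29×10⁻⁵ × sin 78° = 1.43×10⁻⁴ s⁻¹
Pressure gradient: |∂P/∂n| = 600 Pa / 165000 m = 3.64×10⁻³ Pa/m
Geostrophic balance (pressure-gradient force = Coriolis force):
V_g = (1/(fρ)) |∂P/∂n| = 3.64×10⁻³ / (1.43×10⁻⁴ × 1.10) = 23.2 m/s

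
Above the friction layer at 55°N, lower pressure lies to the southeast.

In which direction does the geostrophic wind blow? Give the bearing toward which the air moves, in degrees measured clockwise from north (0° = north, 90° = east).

The pressure-gradient force points toward the southeast (bearing 135°).
Geostrophic balance: in the Northern Hemisphere the Coriolis force deflects motion to the right, so the geostrophic wind blows 90° to the right of the pressure-gradient force (low pressure on the left).
Rotating 135° by 90° clockwise gives 225° — the wind blows toward the southwest.

225°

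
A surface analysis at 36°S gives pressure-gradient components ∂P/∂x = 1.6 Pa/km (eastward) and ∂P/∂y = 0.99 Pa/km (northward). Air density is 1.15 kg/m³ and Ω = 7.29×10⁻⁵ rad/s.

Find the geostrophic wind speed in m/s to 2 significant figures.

19 m/s

Coriolis parameter at 36°S:
f = 2Ω sin φ = 2 × 7.29×10⁻⁵ × sin 36° = 8.57×10⁻⁵ s⁻¹
In the Southern Hemisphere f is negative: f = −8.57×10⁻⁵ s⁻¹.
Component geostrophic relations (x east, y north):
u_g = −(1/(fρ)) ∂P/∂y,  v_g = (1/(fρ)) ∂P/∂x
u_g = −(0.99×10⁻³)/(−8.57×10⁻⁵ × 1.15) = 10.0 m/s;  v_g = (1.6×10⁻³)/(−8.57×10⁻⁵ × 1.15) = −16.2 m/s
|V_g| = √(u_g² + v_g²) = 19.1 m/s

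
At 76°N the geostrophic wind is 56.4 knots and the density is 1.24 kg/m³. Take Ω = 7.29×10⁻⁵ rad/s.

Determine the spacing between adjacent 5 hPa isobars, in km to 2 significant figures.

98 km

Coriolis parameter at 76°N:
f = 2Ω sin φ = 2 × 7.29×10⁻⁵ × sin 76° = 1.41×10⁻⁴ s⁻¹
Wind speed in SI: 56.4 knots = 29.0 m/s
Geostrophic balance rearranged: |∂P/∂n| = f ρ V_g
|∂P/∂n| = 1.41×10⁻⁴ × 1.24 × 29.0 = 5.09×10⁻³ Pa/m
Isobar spacing: Δn = ΔP/|∂P/∂n| = 500 Pa / 5.09×10⁻³ Pa/m = 98236 m ≈ 98 km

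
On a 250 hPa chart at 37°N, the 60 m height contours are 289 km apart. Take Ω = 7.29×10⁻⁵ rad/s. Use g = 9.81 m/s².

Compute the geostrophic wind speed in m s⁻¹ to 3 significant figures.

Coriolis parameter at 37°N:
f = 2Ω sin φ = 2 × 7.29×10⁻⁵ × sin 37° = 8.77×10⁻⁵ s⁻¹
Height gradient: |∂Z/∂n| = 60 m / 289000 m = 2.08×10⁻⁴
On a pressure surface, geostrophic balance gives V_g = (g/f)|∂Z/∂n|:
V_g = 9.81 × 2.08×10⁻⁴ / 8.77×10⁻⁵ = 23.2 m/s

23.2 m s⁻¹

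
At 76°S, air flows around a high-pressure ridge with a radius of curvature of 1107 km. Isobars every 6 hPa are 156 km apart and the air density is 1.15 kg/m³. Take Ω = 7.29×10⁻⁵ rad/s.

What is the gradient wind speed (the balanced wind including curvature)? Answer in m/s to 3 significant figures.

Coriolis parameter at 76°S:
f = 2Ω sin φ = 2 × 7.29×10⁻⁵ × sin 76° = 1.41×10⁻⁴ s⁻¹
Pressure gradient: |∂P/∂n| = 600 Pa / 156000 m = 3.85×10⁻³ Pa/m
Geostrophic speed: V_g = |∂P/∂n|/(fρ) = 3.85×10⁻³/(1.41×10⁻⁴ × 1.15) = 23.6 m/s
Around a high, pressure-gradient force acts outward with centrifugal, so Coriolis balances both:
fV = (1/ρ)|∂P/∂n| + V²/R  →  V² − fR·V + fR·V_g = 0
With fR = 1.41×10⁻⁴ × 1107×10³ m = 157 m/s:
V = [fR − √((fR)² − 4 fR V_g)]/2 = [157 − √(157² − 4×157×23.6)]/2 = 29 m/s
Supergeostrophic (V > V_g = 23.6 m/s), as expected around a high.

29.0 m/s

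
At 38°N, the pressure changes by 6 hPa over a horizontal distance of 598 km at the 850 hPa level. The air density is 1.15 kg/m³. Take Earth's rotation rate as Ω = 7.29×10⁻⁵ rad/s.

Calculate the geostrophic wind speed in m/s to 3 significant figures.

9.72 m/s

Coriolis parameter at 38°N:
f = 2Ω sin φ = 2 × 7.29×10⁻⁵ × sin 38° = 8.98×10⁻⁵ s⁻¹
Pressure gradient: |∂P/∂n| = 600 Pa / 598000 m = 1.00×10⁻³ Pa/m
Geostrophic balance (pressure-gradient force = Coriolis force):
V_g = (1/(fρ)) |∂P/∂n| = 1.00×10⁻³ / (8.98×10⁻⁵ × 1.15) = 9.72 m/s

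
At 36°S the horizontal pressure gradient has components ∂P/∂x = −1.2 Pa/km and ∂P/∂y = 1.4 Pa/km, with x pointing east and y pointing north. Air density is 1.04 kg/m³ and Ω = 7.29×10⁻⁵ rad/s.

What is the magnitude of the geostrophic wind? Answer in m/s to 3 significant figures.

Coriolis parameter at 36°S:
f = 2Ω sin φ = 2 × 7.29×10⁻⁵ × sin 36° = 8.57×10⁻⁵ s⁻¹
In the Southern Hemisphere f is negative: f = −8.57×10⁻⁵ s⁻¹.
Component geostrophic relations (x east, y north):
u_g = −(1/(fρ)) ∂P/∂y,  v_g = (1/(fρ)) ∂P/∂x
u_g = −(1.4×10⁻³)/(−8.57×10⁻⁵ × 1.04) = 15.7 m/s;  v_g = (−1.2×10⁻³)/(−8.57×10⁻⁵ × 1.04) = 13.5 m/s
|V_g| = √(u_g² + v_g²) = 20.7 m/s

20.7 m/s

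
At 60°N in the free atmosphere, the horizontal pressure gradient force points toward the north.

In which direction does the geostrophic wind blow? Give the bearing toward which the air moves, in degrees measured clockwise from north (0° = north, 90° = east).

090°

The pressure-gradient force points toward the north (bearing 000°).
Geostrophic balance: in the Northern Hemisphere the Coriolis force deflects motion to the right, so the geostrophic wind blows 90° to the right of the pressure-gradient force (low pressure on the left).
Rotating 000° by 90° clockwise gives 090° — the wind blows toward the east.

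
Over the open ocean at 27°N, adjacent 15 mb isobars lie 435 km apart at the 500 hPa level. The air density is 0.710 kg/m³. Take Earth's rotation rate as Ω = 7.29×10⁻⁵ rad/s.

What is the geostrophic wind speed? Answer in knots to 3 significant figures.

Coriolis parameter at 27°N:
f = 2Ω sin φ = 2 × 7.29×10⁻⁵ × sin 27° = 6.62×10⁻⁵ s⁻¹
Pressure gradient: |∂P/∂n| = 1500 Pa / 435000 m = 3.45×10⁻³ Pa/m
Geostrophic balance (pressure-gradient force = Coriolis force):
V_g = (1/(fρ)) |∂P/∂n| = 3.45×10⁻³ / (6.62×10⁻⁵ × 0.710) = 73.4 m/s
Converting: 73.4 m/s × 1.944 = 143 knots

143 knots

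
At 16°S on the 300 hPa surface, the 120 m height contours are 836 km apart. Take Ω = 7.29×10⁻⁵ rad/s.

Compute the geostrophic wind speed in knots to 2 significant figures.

68 knots

Coriolis parameter at 16°S:
f = 2Ω sin φ = 2 × 7.29×10⁻⁵ × sin 16° = 4.02×10⁻⁵ s⁻¹
Height gradient: |∂Z/∂n| = 120 m / 836000 m = 1.44×10⁻⁴
On a pressure surface, geostrophic balance gives V_g = (g/f)|∂Z/∂n|:
V_g = 9.81 × 1.44×10⁻⁴ / 4.02×10⁻⁵ = 35.0 m/s
Converting: 35.0 m/s × 1.944 = 68 knots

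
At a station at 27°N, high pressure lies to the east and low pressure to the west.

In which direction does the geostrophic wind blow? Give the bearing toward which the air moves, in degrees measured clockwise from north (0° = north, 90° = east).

000°

The pressure-gradient force points toward the west (bearing 270°).
Geostrophic balance: in the Northern Hemisphere the Coriolis force deflects motion to the right, so the geostrophic wind blows 90° to the right of the pressure-gradient force (low pressure on the left).
Rotating 270° by 90° clockwise gives 000° — the wind blows toward the north.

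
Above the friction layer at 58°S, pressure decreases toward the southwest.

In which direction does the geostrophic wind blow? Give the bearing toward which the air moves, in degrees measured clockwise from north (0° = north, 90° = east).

135°

The pressure-gradient force points toward the southwest (bearing 225°).
Geostrophic balance: in the Southern Hemisphere the Coriolis force deflects motion to the left, so the geostrophic wind blows 90° to the left of the pressure-gradient force (low pressure on the right).
Rotating 225° by 90° counterclockwise gives 135° — the wind blows toward the southeast.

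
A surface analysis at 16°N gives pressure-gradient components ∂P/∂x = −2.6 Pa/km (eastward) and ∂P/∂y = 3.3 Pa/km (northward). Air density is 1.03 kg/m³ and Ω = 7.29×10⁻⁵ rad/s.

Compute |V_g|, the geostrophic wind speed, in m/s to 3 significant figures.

Coriolis parameter at 16°N:
f = 2Ω sin φ = 2 × 7.29×10⁻⁵ × sin 16° = 4.02×10⁻⁵ s⁻¹
Component geostrophic relations (x east, y north):
u_g = −(1/(fρ)) ∂P/∂y,  v_g = (1/(fρ)) ∂P/∂x
u_g = −(3.3×10⁻³)/(4.02×10⁻⁵ × 1.03) = −79.7 m/s;  v_g = (−2.6×10⁻³)/(4.02×10⁻⁵ × 1.03) = −62.8 m/s
|V_g| = √(u_g² + v_g²) = 101 m/s

101 m/s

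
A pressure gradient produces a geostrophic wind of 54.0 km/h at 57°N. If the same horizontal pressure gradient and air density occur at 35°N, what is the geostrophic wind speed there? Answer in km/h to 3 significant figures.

79.0 km/h

With the same pressure gradient and density, V_g ∝ 1/f ∝ 1/sin φ.
V₂ = V₁ · sin φ₁ / sin φ₂ = 54.0 × sin 57° / sin 35°
V₂ = 54.0 × 0.8387/0.5736 = 79.0 km/h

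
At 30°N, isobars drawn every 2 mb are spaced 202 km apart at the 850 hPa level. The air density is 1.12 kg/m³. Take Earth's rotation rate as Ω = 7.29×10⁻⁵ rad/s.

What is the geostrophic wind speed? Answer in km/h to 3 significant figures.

43.7 km/h

Coriolis parameter at 30°N:
f = 2Ω sin φ = 2 × 7.29×10⁻⁵ × sin 30° = 7.29×10⁻⁵ s⁻¹
Pressure gradient: |∂P/∂n| = 200 Pa / 202000 m = 9.90×10⁻⁴ Pa/m
Geostrophic balance (pressure-gradient force = Coriolis force):
V_g = (1/(fρ)) |∂P/∂n| = 9.90×10⁻⁴ / (7.29×10⁻⁵ × 1.12) = 12.1 m/s
Converting: 12.1 m/s × 3.6 = 43.7 km/h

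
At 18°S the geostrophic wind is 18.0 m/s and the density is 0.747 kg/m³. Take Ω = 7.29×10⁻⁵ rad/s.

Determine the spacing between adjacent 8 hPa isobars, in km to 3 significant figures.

1320 km

Coriolis parameter at 18°S:
f = 2Ω sin φ = 2 × 7.29×10⁻⁵ × sin 18° = 4.51×10⁻⁵ s⁻¹
Geostrophic balance rearranged: |∂P/∂n| = f ρ V_g
|∂P/∂n| = 4.51×10⁻⁵ × 0.747 × 18.0 = 6.06×10⁻⁴ Pa/m
Isobar spacing: Δn = ΔP/|∂P/∂n| = 800 Pa / 6.06×10⁻⁴ Pa/m = 1320557 m ≈ 1320 km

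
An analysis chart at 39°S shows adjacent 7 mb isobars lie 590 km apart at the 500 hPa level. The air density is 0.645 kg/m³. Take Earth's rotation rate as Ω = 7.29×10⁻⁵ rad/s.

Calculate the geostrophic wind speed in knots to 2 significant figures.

39 knots

Coriolis parameter at 39°S:
f = 2Ω sin φ = 2 × 7.29×10⁻⁵ × sin 39° = 9.18×10⁻⁵ s⁻¹
Pressure gradient: |∂P/∂n| = 700 Pa / 590000 m = 1.19×10⁻³ Pa/m
Geostrophic balance (pressure-gradient force = Coriolis force):
V_g = (1/(fρ)) |∂P/∂n| = 1.19×10⁻³ / (9.18×10⁻⁵ × 0.645) = 20.0 m/s
Converting: 20.0 m/s × 1.944 = 39 knots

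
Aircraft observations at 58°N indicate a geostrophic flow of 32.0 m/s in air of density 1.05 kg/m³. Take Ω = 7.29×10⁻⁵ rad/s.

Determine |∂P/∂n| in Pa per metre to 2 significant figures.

Coriolis parameter at 58°N:
f = 2Ω sin φ = 2 × 7.29×10⁻⁵ × sin 58° = 1.24×10⁻⁴ s⁻¹
Geostrophic balance rearranged: |∂P/∂n| = f ρ V_g
|∂P/∂n| = 1.24×10⁻⁴ × 1.05 × 32.0 = 4.15×10⁻³ Pa/m

4.2×10⁻³ Pa/m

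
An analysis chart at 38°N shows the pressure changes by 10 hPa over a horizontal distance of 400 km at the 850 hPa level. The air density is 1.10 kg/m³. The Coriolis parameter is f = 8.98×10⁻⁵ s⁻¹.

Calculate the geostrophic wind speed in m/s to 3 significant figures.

25.3 m/s

Pressure gradient: |∂P/∂n| = 1000 Pa / 400000 m = 2.50×10⁻³ Pa/m
Geostrophic balance (pressure-gradient force = Coriolis force):
V_g = (1/(fρ)) |∂P/∂n| = 2.50×10⁻³ / (8.98×10⁻⁵ × 1.10) = 25.3 m/s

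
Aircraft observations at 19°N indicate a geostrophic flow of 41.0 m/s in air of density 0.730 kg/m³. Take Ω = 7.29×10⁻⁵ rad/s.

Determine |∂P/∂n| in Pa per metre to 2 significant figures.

Coriolis parameter at 19°N:
f = 2Ω sin φ = 2 × 7.29×10⁻⁵ × sin 19° = 4.75×10⁻⁵ s⁻¹
Geostrophic balance rearranged: |∂P/∂n| = f ρ V_g
|∂P/∂n| = 4.75×10⁻⁵ × 0.730 × 41.0 = 1.42×10⁻³ Pa/m

1.4×10⁻³ Pa/m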